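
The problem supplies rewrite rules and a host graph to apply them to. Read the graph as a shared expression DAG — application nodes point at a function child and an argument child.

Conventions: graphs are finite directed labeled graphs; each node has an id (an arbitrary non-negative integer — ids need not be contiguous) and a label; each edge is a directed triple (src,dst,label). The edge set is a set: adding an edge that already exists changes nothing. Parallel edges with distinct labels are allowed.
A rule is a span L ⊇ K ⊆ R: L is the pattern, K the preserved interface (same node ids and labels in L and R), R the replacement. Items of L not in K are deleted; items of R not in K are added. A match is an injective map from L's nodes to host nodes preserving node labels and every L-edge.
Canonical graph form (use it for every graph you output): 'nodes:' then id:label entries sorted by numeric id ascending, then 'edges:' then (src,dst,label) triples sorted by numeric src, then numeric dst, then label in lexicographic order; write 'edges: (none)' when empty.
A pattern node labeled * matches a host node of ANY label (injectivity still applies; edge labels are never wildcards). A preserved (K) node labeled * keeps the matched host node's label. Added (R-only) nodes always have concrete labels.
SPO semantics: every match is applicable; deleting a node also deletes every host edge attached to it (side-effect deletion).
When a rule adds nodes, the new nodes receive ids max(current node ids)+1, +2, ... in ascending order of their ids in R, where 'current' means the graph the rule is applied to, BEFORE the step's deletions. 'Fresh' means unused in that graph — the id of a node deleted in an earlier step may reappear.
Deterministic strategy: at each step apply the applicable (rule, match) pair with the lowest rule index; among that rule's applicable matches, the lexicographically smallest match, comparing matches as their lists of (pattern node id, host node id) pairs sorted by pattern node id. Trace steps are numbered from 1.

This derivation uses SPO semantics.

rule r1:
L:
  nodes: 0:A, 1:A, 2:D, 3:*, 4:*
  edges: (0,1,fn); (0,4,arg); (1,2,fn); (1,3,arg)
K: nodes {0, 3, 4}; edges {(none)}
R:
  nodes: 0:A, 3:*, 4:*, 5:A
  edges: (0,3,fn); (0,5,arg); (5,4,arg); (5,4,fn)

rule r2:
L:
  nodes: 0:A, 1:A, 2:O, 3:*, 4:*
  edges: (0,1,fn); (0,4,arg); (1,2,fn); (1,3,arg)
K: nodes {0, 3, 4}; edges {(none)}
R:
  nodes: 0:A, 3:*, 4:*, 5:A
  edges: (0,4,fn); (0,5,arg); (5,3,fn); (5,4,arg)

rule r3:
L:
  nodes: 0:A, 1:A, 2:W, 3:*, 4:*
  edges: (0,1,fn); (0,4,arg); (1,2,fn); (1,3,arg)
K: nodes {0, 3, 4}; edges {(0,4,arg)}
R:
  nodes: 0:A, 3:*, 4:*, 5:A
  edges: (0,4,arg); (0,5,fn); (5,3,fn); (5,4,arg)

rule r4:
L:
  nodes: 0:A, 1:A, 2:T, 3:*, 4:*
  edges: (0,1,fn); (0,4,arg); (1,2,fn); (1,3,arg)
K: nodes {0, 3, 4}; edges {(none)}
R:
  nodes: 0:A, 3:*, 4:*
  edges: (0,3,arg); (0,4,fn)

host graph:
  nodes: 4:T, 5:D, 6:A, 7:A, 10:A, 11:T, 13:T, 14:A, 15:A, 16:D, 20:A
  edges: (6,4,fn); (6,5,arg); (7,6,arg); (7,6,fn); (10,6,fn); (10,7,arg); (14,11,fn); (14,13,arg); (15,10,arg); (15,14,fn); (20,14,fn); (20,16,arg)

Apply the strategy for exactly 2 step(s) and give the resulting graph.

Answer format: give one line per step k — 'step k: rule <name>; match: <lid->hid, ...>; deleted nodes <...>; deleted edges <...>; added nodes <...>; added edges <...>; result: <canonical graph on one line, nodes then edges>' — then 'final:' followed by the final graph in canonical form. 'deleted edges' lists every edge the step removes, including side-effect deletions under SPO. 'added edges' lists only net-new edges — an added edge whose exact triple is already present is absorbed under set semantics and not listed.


step 1: rule r4; match: 0->10, 1->6, 2->4, 3->5, 4->7; deleted nodes 4, 6; deleted edges (6,4,fn); (6,5,arg); (7,6,arg); (7,6,fn); (10,6,fn); (10,7,arg); added nodes (none); added edges (10,5,arg); (10,7,fn); result: nodes: 5:D, 7:A, 10:A, 11:T, 13:T, 14:A, 15:A, 16:D, 20:A edges: (10,5,arg); (10,7,fn); (14,11,fn); (14,13,arg); (15,10,arg); (15,14,fn); (20,14,fn); (20,16,arg)
step 2: rule r4; match: 0->15, 1->14, 2->11, 3->13, 4->10; deleted nodes 11, 14; deleted edges (14,11,fn); (14,13,arg); (15,10,arg); (15,14,fn); (20,14,fn); added nodes (none); added edges (15,10,fn); (15,13,arg); result: nodes: 5:D, 7:A, 10:A, 13:T, 15:A, 16:D, 20:A edges: (10,5,arg); (10,7,fn); (15,10,fn); (15,13,arg); (20,16,arg)
final:
nodes: 5:D, 7:A, 10:A, 13:T, 15:A, 16:D, 20:A
edges: (10,5,arg); (10,7,fn); (15,10,fn); (15,13,arg); (20,16,arg)


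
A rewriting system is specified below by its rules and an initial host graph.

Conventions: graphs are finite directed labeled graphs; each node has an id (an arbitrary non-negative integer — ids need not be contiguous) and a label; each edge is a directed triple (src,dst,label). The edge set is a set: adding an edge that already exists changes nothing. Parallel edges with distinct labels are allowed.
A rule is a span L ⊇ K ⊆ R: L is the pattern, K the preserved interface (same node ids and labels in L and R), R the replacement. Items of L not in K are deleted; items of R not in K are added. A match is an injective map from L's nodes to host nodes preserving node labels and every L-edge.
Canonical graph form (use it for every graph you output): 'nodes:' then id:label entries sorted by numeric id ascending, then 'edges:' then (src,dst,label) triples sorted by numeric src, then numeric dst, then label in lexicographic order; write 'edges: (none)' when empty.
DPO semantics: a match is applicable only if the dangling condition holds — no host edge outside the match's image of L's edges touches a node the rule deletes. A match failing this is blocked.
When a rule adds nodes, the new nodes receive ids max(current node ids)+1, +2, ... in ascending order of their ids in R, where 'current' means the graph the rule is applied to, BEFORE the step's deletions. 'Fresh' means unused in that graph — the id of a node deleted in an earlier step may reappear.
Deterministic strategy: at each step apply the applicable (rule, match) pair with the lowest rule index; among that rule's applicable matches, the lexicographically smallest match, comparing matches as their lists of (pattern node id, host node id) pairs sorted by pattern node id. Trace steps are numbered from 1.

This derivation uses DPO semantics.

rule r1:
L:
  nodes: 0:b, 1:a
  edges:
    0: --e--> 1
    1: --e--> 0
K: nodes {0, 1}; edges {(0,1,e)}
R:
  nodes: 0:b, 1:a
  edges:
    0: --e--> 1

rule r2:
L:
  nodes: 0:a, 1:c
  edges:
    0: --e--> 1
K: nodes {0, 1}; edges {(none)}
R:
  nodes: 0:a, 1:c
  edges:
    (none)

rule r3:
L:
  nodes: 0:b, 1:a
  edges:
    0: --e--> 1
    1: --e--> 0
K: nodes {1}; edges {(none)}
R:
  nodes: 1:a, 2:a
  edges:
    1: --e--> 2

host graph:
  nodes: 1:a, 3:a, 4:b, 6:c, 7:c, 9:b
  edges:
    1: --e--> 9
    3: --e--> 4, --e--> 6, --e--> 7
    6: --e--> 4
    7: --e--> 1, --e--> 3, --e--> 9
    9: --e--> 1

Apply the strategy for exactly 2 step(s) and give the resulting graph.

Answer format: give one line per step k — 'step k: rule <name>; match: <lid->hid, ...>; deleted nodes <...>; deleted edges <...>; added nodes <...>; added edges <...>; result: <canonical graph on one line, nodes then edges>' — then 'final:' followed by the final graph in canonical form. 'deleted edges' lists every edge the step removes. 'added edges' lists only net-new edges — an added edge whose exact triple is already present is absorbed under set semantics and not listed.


step 1: rule r1; match: 0->9, 1->1; deleted nodes (none); deleted edges (1,9,e); added nodes (none); added edges (none); result: nodes: 1:a, 3:a, 4:b, 6:c, 7:c, 9:b edges: (3,4,e); (3,6,e); (3,7,e); (6,4,e); (7,1,e); (7,3,e); (7,9,e); (9,1,e)
step 2: rule r2; match: 0->3, 1->6; deleted nodes (none); deleted edges (3,6,e); added nodes (none); added edges (none); result: nodes: 1:a, 3:a, 4:b, 6:c, 7:c, 9:b edges: (3,4,e); (3,7,e); (6,4,e); (7,1,e); (7,3,e); (7,9,e); (9,1,e)
final:
nodes: 1:a, 3:a, 4:b, 6:c, 7:c, 9:b
edges: (3,4,e); (3,7,e); (6,4,e); (7,1,e); (7,3,e); (7,9,e); (9,1,e)


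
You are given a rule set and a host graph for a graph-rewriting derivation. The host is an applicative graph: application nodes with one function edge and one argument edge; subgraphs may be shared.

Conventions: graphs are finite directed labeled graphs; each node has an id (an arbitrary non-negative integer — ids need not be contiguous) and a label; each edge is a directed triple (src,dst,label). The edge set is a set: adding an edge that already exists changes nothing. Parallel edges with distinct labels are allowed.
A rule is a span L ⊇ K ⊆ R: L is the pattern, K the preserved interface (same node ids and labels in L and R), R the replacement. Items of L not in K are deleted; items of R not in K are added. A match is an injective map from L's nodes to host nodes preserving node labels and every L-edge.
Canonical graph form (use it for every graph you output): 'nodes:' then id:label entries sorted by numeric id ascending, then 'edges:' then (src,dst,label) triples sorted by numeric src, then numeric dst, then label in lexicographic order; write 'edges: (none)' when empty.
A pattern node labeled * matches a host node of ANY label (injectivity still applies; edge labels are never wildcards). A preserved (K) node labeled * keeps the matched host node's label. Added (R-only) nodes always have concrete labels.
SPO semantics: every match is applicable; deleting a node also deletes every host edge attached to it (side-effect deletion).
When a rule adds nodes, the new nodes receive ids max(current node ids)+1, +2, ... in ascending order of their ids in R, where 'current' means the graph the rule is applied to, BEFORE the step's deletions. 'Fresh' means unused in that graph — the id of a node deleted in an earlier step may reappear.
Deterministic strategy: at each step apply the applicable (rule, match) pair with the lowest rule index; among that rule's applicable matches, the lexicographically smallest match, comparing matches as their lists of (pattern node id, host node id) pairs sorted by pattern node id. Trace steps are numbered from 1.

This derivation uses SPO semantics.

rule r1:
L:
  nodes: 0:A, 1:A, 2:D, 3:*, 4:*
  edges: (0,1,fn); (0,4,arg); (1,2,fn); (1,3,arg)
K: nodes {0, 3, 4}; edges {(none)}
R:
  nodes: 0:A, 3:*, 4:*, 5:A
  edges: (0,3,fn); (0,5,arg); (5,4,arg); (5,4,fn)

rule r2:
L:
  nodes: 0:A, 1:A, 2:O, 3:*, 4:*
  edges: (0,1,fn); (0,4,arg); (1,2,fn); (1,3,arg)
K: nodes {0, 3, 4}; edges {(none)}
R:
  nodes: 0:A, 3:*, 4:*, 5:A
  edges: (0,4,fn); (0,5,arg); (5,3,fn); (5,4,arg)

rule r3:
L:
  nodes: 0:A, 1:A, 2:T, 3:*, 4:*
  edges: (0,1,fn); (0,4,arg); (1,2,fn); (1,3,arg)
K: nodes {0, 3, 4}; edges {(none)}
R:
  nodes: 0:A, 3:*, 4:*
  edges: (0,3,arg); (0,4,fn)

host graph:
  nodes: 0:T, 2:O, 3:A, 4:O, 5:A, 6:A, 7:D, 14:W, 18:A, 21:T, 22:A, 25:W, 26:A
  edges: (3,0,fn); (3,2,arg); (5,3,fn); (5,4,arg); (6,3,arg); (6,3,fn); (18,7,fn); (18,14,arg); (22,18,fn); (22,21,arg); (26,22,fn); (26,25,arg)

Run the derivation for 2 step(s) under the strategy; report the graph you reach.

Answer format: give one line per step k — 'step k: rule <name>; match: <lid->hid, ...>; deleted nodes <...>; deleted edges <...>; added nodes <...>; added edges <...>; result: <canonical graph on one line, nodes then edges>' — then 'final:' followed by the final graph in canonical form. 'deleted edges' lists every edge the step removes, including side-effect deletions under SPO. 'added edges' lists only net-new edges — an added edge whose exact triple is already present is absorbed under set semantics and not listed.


step 1: rule r1; match: 0->22, 1->18, 2->7, 3->14, 4->21; deleted nodes 7, 18; deleted edges (18,7,fn); (18,14,arg); (22,18,fn); (22,21,arg); added nodes 27; added edges (22,14,fn); (22,27,arg); (27,21,arg); (27,21,fn); result: nodes: 0:T, 2:O, 3:A, 4:O, 5:A, 6:A, 14:W, 21:T, 22:A, 25:W, 26:A, 27:A edges: (3,0,fn); (3,2,arg); (5,3,fn); (5,4,arg); (6,3,arg); (6,3,fn); (22,14,fn); (22,27,arg); (26,22,fn); (26,25,arg); (27,21,arg); (27,21,fn)
step 2: rule r3; match: 0->5, 1->3, 2->0, 3->2, 4->4; deleted nodes 0, 3; deleted edges (3,0,fn); (3,2,arg); (5,3,fn); (5,4,arg); (6,3,arg); (6,3,fn); added nodes (none); added edges (5,2,arg); (5,4,fn); result: nodes: 2:O, 4:O, 5:A, 6:A, 14:W, 21:T, 22:A, 25:W, 26:A, 27:A edges: (5,2,arg); (5,4,fn); (22,14,fn); (22,27,arg); (26,22,fn); (26,25,arg); (27,21,arg); (27,21,fn)
final:
nodes: 2:O, 4:O, 5:A, 6:A, 14:W, 21:T, 22:A, 25:W, 26:A, 27:A
edges: (5,2,arg); (5,4,fn); (22,14,fn); (22,27,arg); (26,22,fn); (26,25,arg); (27,21,arg); (27,21,fn)


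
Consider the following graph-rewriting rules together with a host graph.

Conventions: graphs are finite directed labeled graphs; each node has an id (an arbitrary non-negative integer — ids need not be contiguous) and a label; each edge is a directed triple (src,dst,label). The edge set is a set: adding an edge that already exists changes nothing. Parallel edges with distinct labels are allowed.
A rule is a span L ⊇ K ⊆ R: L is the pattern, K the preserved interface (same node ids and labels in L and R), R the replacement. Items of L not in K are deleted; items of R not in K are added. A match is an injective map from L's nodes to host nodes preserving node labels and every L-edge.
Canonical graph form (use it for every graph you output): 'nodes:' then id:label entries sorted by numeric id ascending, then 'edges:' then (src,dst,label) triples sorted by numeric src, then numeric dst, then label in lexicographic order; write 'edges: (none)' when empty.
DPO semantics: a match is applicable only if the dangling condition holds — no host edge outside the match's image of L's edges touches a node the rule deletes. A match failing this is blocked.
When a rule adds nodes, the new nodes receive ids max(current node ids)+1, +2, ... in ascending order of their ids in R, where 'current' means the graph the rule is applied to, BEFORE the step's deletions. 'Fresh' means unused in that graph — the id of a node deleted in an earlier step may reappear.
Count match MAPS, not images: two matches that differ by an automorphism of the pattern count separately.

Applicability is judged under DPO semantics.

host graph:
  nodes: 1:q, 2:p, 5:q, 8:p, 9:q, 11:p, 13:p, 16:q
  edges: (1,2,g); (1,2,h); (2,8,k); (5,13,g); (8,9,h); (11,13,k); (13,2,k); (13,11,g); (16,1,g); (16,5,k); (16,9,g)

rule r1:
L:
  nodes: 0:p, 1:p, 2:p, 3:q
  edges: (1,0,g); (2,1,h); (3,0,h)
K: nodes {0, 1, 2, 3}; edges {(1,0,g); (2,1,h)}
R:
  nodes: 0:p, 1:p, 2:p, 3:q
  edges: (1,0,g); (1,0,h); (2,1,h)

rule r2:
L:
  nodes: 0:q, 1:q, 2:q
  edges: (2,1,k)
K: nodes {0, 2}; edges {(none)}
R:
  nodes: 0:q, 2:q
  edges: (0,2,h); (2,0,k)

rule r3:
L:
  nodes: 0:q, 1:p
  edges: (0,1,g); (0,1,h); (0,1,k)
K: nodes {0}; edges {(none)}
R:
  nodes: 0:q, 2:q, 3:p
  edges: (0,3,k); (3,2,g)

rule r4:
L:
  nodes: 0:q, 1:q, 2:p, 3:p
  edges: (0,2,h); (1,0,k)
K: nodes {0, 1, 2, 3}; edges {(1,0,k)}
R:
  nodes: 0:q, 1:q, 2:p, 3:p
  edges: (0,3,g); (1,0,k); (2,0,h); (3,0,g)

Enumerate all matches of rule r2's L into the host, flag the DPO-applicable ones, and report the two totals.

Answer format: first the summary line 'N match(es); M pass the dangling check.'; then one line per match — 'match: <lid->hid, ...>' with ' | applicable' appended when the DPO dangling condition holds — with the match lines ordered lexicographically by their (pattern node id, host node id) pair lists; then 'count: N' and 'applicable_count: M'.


2 match(es); 0 pass the dangling check.
match: 0->1, 1->5, 2->16
match: 0->9, 1->5, 2->16
count: 2
applicable_count: 0


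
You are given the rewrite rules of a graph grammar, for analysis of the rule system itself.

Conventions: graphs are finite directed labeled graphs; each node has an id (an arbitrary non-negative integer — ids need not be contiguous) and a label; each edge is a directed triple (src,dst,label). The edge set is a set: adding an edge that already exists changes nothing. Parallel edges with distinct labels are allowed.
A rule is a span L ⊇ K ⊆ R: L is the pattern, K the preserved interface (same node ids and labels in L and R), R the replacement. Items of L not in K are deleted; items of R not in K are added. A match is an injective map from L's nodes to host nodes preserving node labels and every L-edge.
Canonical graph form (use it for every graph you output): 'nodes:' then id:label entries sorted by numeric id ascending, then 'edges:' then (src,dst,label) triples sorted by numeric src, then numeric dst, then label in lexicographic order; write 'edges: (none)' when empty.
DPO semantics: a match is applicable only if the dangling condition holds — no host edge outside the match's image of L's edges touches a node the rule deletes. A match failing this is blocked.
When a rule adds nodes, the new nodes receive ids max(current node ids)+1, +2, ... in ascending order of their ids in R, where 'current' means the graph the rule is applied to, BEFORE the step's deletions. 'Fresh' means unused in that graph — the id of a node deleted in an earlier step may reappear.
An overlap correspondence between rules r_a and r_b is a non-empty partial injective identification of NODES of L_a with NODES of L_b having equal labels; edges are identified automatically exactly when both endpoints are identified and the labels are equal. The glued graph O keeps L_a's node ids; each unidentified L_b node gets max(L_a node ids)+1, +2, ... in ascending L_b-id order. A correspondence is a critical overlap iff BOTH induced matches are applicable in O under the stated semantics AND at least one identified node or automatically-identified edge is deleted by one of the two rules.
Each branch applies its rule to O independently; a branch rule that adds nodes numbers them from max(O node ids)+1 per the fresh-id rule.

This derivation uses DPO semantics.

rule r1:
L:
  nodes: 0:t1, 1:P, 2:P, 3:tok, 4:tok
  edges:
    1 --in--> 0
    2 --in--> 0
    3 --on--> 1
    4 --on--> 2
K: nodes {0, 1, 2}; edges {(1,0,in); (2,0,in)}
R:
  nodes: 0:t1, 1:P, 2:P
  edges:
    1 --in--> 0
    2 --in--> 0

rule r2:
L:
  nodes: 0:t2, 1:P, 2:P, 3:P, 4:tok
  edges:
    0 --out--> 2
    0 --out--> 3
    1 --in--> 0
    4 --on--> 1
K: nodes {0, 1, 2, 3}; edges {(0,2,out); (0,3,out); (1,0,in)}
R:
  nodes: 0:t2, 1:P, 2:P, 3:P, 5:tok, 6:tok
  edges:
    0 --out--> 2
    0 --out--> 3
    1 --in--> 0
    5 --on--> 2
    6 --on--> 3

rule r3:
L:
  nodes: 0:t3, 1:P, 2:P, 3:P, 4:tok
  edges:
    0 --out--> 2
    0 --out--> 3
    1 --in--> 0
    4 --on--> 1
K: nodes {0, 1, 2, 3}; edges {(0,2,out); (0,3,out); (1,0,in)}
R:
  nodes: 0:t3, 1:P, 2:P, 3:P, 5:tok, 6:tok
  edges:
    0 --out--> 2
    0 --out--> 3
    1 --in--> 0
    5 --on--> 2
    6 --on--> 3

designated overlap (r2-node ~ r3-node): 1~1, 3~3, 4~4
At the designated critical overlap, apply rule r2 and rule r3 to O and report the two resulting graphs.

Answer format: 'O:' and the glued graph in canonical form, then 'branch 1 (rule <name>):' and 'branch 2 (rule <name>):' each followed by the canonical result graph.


O:
nodes: 0:t2, 1:P, 2:P, 3:P, 4:tok, 5:t3, 6:P
edges: (0,2,out); (0,3,out); (1,0,in); (1,5,in); (4,1,on); (5,3,out); (5,6,out)
branch 1 (rule r2):
nodes: 0:t2, 1:P, 2:P, 3:P, 5:t3, 6:P, 7:tok, 8:tok
edges: (0,2,out); (0,3,out); (1,0,in); (1,5,in); (5,3,out); (5,6,out); (7,2,on); (8,3,on)
branch 2 (rule r3):
nodes: 0:t2, 1:P, 2:P, 3:P, 5:t3, 6:P, 7:tok, 8:tok
edges: (0,2,out); (0,3,out); (1,0,in); (1,5,in); (5,3,out); (5,6,out); (7,6,on); (8,3,on)


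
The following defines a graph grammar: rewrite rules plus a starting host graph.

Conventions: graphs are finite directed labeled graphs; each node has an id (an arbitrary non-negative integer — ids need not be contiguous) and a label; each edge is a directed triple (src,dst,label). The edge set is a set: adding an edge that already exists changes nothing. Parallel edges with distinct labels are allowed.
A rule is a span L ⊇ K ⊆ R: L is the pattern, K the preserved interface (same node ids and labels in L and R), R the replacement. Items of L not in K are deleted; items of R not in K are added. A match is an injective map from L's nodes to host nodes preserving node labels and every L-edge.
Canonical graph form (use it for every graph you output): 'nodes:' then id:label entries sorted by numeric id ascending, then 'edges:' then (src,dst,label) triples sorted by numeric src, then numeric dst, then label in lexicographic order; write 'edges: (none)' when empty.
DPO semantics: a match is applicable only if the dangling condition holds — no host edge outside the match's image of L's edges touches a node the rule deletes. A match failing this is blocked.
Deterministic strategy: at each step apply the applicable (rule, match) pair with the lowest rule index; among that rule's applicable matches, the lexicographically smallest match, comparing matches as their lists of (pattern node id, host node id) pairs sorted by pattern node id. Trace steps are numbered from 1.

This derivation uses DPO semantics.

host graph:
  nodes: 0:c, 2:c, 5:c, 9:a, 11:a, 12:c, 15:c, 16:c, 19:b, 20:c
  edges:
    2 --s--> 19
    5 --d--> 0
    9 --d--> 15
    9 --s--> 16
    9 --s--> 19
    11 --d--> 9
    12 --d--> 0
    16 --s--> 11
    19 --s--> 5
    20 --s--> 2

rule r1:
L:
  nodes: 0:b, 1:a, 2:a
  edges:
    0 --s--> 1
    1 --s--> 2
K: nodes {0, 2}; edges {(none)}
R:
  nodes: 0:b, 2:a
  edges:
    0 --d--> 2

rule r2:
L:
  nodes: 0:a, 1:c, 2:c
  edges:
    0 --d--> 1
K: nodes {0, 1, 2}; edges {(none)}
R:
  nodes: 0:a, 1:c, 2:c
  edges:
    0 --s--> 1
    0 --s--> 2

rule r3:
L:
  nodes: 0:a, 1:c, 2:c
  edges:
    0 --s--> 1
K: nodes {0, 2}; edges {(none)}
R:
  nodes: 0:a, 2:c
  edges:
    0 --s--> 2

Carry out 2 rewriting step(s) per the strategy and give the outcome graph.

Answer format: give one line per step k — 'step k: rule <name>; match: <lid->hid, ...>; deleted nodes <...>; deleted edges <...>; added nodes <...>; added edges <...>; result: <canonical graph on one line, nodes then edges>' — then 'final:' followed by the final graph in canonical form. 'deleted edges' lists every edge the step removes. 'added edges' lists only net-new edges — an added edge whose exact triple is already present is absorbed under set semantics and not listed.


step 1: rule r2; match: 0->9, 1->15, 2->0; deleted nodes (none); deleted edges (9,15,d); added nodes (none); added edges (9,0,s); (9,15,s); result: nodes: 0:c, 2:c, 5:c, 9:a, 11:a, 12:c, 15:c, 16:c, 19:b, 20:c edges: (2,19,s); (5,0,d); (9,0,s); (9,15,s); (9,16,s); (9,19,s); (11,9,d); (12,0,d); (16,11,s); (19,5,s); (20,2,s)
step 2: rule r3; match: 0->9, 1->15, 2->0; deleted nodes 15; deleted edges (9,15,s); added nodes (none); added edges (none); result: nodes: 0:c, 2:c, 5:c, 9:a, 11:a, 12:c, 16:c, 19:b, 20:c edges: (2,19,s); (5,0,d); (9,0,s); (9,16,s); (9,19,s); (11,9,d); (12,0,d); (16,11,s); (19,5,s); (20,2,s)
final:
nodes: 0:c, 2:c, 5:c, 9:a, 11:a, 12:c, 16:c, 19:b, 20:c
edges: (2,19,s); (5,0,d); (9,0,s); (9,16,s); (9,19,s); (11,9,d); (12,0,d); (16,11,s); (19,5,s); (20,2,s)


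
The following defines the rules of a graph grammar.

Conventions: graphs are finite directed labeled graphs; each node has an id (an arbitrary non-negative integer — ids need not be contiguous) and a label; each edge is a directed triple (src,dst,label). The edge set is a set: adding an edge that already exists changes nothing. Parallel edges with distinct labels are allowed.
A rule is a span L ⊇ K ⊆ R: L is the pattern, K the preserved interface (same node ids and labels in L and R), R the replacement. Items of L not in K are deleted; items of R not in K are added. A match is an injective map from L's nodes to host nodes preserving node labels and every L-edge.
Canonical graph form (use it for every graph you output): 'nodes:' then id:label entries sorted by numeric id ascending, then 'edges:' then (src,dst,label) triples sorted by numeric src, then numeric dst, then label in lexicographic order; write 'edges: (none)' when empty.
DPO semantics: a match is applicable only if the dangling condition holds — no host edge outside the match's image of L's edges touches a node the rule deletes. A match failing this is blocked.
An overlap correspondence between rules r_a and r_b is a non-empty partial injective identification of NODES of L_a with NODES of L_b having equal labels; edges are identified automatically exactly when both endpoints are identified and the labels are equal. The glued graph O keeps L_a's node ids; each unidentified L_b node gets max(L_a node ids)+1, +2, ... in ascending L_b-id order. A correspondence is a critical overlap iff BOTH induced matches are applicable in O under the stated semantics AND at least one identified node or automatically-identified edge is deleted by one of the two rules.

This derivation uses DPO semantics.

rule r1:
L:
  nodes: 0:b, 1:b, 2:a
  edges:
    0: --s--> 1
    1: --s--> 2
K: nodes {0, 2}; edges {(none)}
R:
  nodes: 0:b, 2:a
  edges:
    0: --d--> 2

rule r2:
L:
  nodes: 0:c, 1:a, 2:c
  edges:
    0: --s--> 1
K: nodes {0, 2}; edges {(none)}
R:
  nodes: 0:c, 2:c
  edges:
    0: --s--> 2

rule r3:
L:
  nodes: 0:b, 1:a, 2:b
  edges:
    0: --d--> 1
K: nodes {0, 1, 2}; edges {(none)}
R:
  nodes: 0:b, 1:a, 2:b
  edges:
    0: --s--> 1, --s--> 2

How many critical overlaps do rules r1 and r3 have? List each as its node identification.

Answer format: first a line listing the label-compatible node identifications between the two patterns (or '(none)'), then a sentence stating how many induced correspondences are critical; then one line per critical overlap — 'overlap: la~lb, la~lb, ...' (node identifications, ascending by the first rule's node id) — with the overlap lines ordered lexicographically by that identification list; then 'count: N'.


label-compatible node identifications between L(r1) and L(r3): 0~0, 0~2, 1~0, 1~2, 2~1
4 of the induced correspondences are critical overlaps of r1 and r3.
overlap: 0~0, 1~2
overlap: 0~0, 1~2, 2~1
overlap: 1~2
overlap: 1~2, 2~1
count: 4


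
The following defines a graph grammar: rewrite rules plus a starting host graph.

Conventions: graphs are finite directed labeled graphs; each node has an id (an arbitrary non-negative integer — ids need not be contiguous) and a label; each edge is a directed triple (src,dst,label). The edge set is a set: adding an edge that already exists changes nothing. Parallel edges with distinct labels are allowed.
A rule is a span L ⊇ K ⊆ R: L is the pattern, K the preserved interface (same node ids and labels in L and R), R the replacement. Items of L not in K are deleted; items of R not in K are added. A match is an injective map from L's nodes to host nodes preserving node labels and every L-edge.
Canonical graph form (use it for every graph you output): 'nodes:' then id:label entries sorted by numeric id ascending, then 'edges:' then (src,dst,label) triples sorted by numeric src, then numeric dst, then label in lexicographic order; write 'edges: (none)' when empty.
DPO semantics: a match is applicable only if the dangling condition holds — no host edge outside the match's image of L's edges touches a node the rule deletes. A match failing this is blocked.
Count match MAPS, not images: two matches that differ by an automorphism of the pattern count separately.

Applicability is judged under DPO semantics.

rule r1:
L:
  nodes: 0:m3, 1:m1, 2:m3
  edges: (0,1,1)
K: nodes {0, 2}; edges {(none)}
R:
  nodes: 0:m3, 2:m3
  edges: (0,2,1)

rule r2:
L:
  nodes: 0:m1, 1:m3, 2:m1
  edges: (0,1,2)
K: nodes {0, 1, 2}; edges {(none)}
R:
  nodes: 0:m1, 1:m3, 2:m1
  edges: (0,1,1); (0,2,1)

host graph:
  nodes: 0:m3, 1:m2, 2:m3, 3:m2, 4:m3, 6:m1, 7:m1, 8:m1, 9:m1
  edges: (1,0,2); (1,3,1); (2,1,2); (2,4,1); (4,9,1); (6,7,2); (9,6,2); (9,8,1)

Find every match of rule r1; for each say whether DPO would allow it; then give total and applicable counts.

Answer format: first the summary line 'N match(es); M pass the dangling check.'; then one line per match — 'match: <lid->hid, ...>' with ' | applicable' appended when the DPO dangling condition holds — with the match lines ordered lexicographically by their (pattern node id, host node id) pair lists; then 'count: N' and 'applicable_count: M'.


2 match(es); 0 pass the dangling check.
match: 0->4, 1->9, 2->0
match: 0->4, 1->9, 2->2
count: 2
applicable_count: 0


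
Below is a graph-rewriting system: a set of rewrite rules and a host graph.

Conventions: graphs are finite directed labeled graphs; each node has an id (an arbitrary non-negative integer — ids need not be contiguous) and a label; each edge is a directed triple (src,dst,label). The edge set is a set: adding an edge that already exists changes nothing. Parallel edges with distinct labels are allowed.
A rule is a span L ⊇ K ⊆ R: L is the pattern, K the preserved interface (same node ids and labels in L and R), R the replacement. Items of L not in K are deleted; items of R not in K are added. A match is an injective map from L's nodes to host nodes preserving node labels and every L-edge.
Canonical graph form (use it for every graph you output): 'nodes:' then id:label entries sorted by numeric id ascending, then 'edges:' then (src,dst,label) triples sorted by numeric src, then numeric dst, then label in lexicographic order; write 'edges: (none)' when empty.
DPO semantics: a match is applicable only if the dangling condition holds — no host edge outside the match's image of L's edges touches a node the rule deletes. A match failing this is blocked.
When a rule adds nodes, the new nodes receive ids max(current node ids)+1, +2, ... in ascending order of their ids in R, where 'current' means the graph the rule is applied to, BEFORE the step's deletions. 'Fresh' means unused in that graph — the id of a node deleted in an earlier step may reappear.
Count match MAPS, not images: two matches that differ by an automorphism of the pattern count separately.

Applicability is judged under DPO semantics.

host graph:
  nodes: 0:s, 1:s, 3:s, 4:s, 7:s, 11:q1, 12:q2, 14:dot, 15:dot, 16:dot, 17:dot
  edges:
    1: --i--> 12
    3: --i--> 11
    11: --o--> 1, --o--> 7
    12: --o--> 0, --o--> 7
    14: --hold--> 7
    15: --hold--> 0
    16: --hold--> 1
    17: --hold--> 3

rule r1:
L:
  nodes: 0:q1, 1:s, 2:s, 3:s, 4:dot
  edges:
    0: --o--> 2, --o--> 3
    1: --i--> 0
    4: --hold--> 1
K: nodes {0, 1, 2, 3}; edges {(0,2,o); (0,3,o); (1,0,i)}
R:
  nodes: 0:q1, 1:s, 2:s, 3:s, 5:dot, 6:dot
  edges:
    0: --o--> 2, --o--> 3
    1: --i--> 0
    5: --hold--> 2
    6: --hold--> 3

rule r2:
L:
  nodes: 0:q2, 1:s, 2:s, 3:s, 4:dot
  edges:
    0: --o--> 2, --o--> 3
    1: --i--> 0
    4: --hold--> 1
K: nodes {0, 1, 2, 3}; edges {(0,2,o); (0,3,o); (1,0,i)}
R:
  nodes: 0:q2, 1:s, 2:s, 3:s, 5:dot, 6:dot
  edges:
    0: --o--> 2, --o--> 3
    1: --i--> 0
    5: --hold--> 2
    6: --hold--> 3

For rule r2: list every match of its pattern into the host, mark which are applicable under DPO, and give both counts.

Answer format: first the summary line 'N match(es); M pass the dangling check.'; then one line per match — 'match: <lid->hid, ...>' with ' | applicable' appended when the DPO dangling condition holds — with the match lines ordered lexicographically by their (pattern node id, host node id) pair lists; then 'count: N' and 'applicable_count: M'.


2 match(es); 2 pass the dangling check.
match: 0->12, 1->1, 2->0, 3->7, 4->16 | applicable
match: 0->12, 1->1, 2->7, 3->0, 4->16 | applicable
count: 2
applicable_count: 2


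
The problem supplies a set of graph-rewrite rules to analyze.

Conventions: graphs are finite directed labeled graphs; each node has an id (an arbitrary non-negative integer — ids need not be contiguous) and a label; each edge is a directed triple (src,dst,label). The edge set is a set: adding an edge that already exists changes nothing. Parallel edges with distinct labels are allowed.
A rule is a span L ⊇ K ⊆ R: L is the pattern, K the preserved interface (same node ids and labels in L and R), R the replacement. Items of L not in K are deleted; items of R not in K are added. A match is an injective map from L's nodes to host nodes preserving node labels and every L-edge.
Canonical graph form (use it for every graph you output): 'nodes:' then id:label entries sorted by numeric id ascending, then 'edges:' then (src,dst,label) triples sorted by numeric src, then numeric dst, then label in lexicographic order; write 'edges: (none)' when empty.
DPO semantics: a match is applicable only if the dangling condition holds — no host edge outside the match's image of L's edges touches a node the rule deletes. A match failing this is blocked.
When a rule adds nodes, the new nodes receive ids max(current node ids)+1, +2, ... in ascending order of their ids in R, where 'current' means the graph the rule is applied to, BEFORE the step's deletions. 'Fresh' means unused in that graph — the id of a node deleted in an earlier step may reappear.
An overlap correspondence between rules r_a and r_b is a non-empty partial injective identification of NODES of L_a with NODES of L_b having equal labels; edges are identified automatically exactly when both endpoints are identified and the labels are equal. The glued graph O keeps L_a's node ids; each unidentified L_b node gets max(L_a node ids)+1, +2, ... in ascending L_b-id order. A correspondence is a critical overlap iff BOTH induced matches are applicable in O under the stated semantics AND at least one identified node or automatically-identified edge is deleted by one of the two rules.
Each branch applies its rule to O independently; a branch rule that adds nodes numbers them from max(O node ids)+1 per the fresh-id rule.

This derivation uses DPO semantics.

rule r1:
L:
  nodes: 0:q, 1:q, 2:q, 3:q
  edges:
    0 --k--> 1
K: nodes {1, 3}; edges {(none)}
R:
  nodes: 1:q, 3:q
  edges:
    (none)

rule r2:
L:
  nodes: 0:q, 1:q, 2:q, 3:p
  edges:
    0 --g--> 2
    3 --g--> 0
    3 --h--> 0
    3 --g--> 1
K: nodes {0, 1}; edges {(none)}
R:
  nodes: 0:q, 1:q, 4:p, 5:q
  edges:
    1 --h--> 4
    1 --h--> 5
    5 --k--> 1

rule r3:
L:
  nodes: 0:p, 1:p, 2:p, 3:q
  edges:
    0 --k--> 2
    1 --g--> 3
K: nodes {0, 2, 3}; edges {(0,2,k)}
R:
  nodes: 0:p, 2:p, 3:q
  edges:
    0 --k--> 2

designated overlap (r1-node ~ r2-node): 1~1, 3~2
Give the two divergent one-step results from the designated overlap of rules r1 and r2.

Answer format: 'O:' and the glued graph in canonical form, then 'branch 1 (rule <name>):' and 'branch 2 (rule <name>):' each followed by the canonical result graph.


O:
nodes: 0:q, 1:q, 2:q, 3:q, 4:q, 5:p
edges: (0,1,k); (4,3,g); (5,1,g); (5,4,g); (5,4,h)
branch 1 (rule r1):
nodes: 1:q, 3:q, 4:q, 5:p
edges: (4,3,g); (5,1,g); (5,4,g); (5,4,h)
branch 2 (rule r2):
nodes: 0:q, 1:q, 2:q, 4:q, 6:p, 7:q
edges: (0,1,k); (1,6,h); (1,7,h); (7,1,k)


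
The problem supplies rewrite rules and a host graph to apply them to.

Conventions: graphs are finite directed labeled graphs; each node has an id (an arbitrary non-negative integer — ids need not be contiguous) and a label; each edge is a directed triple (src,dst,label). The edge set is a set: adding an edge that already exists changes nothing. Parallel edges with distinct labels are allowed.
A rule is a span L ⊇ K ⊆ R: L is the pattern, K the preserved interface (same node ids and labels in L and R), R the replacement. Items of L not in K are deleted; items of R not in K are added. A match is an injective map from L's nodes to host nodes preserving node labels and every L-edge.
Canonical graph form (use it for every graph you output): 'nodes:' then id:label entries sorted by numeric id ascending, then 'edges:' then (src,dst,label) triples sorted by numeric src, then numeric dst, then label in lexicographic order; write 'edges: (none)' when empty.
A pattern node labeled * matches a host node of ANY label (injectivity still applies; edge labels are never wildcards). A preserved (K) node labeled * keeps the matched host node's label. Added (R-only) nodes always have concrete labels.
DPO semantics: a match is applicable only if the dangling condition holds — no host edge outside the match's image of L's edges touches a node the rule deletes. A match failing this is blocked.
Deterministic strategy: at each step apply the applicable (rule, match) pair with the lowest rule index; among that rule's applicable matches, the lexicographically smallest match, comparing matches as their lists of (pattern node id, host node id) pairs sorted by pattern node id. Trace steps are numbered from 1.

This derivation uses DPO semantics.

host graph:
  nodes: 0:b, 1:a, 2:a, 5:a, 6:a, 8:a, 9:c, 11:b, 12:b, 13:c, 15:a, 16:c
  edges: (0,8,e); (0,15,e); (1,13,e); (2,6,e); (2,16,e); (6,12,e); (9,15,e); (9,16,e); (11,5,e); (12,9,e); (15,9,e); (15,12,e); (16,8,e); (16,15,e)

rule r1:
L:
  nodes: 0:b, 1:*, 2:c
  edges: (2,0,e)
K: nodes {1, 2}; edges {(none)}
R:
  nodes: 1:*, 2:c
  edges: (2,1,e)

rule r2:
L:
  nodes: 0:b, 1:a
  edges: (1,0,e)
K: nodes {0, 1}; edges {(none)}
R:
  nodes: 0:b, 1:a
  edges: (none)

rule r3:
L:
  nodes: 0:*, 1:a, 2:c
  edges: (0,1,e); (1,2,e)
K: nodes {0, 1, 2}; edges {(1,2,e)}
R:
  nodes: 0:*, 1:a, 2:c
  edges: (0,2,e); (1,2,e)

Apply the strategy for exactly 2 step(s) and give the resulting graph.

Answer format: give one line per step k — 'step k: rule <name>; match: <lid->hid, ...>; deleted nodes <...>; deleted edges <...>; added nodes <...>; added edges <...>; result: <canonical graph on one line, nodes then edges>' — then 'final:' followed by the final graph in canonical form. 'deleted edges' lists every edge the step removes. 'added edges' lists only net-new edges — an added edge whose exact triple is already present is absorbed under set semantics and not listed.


step 1: rule r2; match: 0->12, 1->6; deleted nodes (none); deleted edges (6,12,e); added nodes (none); added edges (none); result: nodes: 0:b, 1:a, 2:a, 5:a, 6:a, 8:a, 9:c, 11:b, 12:b, 13:c, 15:a, 16:c edges: (0,8,e); (0,15,e); (1,13,e); (2,6,e); (2,16,e); (9,15,e); (9,16,e); (11,5,e); (12,9,e); (15,9,e); (15,12,e); (16,8,e); (16,15,e)
step 2: rule r2; match: 0->12, 1->15; deleted nodes (none); deleted edges (15,12,e); added nodes (none); added edges (none); result: nodes: 0:b, 1:a, 2:a, 5:a, 6:a, 8:a, 9:c, 11:b, 12:b, 13:c, 15:a, 16:c edges: (0,8,e); (0,15,e); (1,13,e); (2,6,e); (2,16,e); (9,15,e); (9,16,e); (11,5,e); (12,9,e); (15,9,e); (16,8,e); (16,15,e)
final:
nodes: 0:b, 1:a, 2:a, 5:a, 6:a, 8:a, 9:c, 11:b, 12:b, 13:c, 15:a, 16:c
edges: (0,8,e); (0,15,e); (1,13,e); (2,6,e); (2,16,e); (9,15,e); (9,16,e); (11,5,e); (12,9,e); (15,9,e); (16,8,e); (16,15,e)


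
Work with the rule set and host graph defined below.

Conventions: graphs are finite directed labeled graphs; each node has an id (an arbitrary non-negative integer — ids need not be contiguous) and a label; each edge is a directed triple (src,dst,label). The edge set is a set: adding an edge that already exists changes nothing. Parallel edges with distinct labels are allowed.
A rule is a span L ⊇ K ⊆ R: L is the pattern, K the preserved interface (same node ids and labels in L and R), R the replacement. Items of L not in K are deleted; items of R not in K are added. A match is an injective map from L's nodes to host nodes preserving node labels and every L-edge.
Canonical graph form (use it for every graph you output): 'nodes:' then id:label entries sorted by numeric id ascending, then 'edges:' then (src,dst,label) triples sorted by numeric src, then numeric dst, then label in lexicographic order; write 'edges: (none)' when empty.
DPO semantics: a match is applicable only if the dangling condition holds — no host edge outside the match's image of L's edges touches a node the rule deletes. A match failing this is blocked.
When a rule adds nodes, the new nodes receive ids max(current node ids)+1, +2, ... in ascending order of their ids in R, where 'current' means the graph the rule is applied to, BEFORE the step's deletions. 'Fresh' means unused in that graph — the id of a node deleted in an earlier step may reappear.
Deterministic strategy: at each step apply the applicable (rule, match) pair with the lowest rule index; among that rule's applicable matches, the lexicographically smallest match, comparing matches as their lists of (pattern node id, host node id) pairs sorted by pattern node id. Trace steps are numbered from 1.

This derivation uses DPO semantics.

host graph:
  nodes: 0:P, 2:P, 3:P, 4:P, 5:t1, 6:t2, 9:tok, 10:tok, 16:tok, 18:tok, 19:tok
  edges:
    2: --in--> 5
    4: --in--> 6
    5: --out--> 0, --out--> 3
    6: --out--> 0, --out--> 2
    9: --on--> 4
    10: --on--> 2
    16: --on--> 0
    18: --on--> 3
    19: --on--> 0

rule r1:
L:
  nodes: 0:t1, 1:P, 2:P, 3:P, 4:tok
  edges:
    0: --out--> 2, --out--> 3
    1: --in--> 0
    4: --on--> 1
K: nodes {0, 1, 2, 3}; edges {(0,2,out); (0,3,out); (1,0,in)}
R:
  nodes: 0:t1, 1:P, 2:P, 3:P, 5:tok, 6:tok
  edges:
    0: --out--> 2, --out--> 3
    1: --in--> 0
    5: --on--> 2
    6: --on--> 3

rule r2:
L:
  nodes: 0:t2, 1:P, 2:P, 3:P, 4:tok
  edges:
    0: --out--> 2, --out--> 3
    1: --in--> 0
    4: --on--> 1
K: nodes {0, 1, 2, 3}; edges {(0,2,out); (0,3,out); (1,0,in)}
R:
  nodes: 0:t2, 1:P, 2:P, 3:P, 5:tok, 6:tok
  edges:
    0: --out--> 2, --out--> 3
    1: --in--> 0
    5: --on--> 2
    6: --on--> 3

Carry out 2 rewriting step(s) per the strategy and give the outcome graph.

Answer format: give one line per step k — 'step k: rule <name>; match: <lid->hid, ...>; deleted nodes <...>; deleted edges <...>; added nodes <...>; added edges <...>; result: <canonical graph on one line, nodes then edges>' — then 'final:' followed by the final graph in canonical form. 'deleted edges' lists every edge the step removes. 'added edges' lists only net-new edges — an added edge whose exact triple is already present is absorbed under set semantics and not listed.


step 1: rule r1; match: 0->5, 1->2, 2->0, 3->3, 4->10; deleted nodes 10; deleted edges (10,2,on); added nodes 20, 21; added edges (20,0,on); (21,3,on); result: nodes: 0:P, 2:P, 3:P, 4:P, 5:t1, 6:t2, 9:tok, 16:tok, 18:tok, 19:tok, 20:tok, 21:tok edges: (2,5,in); (4,6,in); (5,0,out); (5,3,out); (6,0,out); (6,2,out); (9,4,on); (16,0,on); (18,3,on); (19,0,on); (20,0,on); (21,3,on)
step 2: rule r2; match: 0->6, 1->4, 2->0, 3->2, 4->9; deleted nodes 9; deleted edges (9,4,on); added nodes 22, 23; added edges (22,0,on); (23,2,on); result: nodes: 0:P, 2:P, 3:P, 4:P, 5:t1, 6:t2, 16:tok, 18:tok, 19:tok, 20:tok, 21:tok, 22:tok, 23:tok edges: (2,5,in); (4,6,in); (5,0,out); (5,3,out); (6,0,out); (6,2,out); (16,0,on); (18,3,on); (19,0,on); (20,0,on); (21,3,on); (22,0,on); (23,2,on)
final:
nodes: 0:P, 2:P, 3:P, 4:P, 5:t1, 6:t2, 16:tok, 18:tok, 19:tok, 20:tok, 21:tok, 22:tok, 23:tok
edges: (2,5,in); (4,6,in); (5,0,out); (5,3,out); (6,0,out); (6,2,out); (16,0,on); (18,3,on); (19,0,on); (20,0,on); (21,3,on); (22,0,on); (23,2,on)
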